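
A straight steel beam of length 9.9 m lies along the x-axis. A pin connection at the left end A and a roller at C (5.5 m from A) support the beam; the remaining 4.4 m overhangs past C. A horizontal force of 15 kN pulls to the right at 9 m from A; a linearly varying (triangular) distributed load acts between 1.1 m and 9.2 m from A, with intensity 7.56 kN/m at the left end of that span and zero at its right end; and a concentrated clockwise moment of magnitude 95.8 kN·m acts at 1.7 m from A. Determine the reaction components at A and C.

Resultant of the triangular load: ½ × 7.56 × 8.1 = 30.618 kN, acting at 3.8 m from A (one-third of the span from the peak).
ΣM about A: C_y·5.5 − (½·7.56·8.1)·3.8 − 95.8 = 0 → C_y = 212.1484/5.5 = 38.5724 ≈ 38.57 kN.
ΣF_y = 0: A_y + 38.5724 − ½·7.56·8.1 = 0 → A_y = -7.954 kN.
ΣF_x = 0: A_x + 15 = 0 → A_x = -15.00 kN.

A_x = -15.00 kN, A_y = -7.954 kN, C_y = 38.57 kN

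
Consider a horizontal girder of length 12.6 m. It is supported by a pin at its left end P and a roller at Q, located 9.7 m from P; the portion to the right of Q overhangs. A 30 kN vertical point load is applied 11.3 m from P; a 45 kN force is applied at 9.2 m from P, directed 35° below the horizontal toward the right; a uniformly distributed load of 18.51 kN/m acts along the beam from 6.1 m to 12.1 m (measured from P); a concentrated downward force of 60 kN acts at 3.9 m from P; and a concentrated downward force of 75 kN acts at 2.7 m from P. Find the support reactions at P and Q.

P_x = -36.86 kN, P_y = 93.25 kN, Q_y = 208.6 kN

Resultant of the distributed load: 18.51 × 6 = 111.06 kN at 9.1 m from P.
Taking moments about P: Q_y·9.7 − 30·11.3 − 45·sin35°·9.2 − (18.51·6)·9.1 − 60·3.9 − 75·2.7 = 0 → Q_y = 2023.61/9.7 = 208.62 ≈ 208.6 kN.
ΣF_y = 0: P_y + 208.62 − 30 − 45·sin35° − 18.51·6 − 60 − 75 = 0 → P_y = 93.25 kN.
ΣF_x = 0: P_x + 45·cos35° = 0 → P_x = -36.86 kN.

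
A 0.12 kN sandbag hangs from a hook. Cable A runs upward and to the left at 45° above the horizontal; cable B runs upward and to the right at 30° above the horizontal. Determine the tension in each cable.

T_A = 0.1076 kN, T_B = 0.08785 kN

ΣF_x = 0: −T_A·cos45° + T_B·cos30° = 0 → T_B = 0.816497·T_A.
ΣF_y = 0: T_A·sin45° + T_B·sin30° = 0.12.
Substitute: T_A·(0.707107 + 0.816497·0.5) = 0.12 → T_A = 0.107589 ≈ 0.1076 kN.
Then T_B = 0.816497 × 0.107589 = 0.08785 kN.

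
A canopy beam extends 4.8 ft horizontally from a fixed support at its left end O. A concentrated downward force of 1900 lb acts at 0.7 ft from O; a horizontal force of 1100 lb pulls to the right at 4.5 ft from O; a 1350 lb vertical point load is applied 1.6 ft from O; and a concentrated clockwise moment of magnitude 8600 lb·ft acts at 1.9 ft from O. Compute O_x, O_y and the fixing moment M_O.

O_x = -1100 lb, O_y = 3250 lb, M_O = 12090 lb·ft

ΣF_x = 0: O_x + 1100 = 0 → O_x = -1100 lb.
ΣF_y = 0: O_y − 1900 − 1350 = 0 → O_y = 3250 lb.
ΣM about O: M_O − 1900·0.7 − 1350·1.6 − 8600 = 0 → M_O = 12090 lb·ft.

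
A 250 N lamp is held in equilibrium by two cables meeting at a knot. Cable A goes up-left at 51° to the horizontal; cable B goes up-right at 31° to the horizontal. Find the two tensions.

T_A = 216.4 N, T_B = 158.9 N

ΣF_x = 0: −T_A·cos51° + T_B·cos31° = 0 → T_B = 0.734186·T_A.
ΣF_y = 0: T_A·sin51° + T_B·sin31° = 250.
Substitute: T_A·(0.777146 + 0.734186·0.515038) = 250 → T_A = 216.398 ≈ 216.4 N.
Then T_B = 0.734186 × 216.398 = 158.9 N.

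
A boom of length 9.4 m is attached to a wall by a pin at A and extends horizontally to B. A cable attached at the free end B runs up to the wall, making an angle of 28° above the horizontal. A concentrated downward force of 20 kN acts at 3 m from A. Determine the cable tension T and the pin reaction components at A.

ΣM about A: T·sin28°·9.4 − 20·3 = 0 → T = 60/(9.4·0.469472) = 13.5961 ≈ 13.60 kN.
ΣF_x = 0: A_x − T·cos28° = 0 → A_x = 13.5961 × 0.882948 = 12.00 kN.
ΣF_y = 0: A_y + T·sin28° − 20 = 0 → A_y = 20 − 13.5961 × 0.469472 = 13.62 kN.

T = 13.60 kN, A_x = 12.00 kN, A_y = 13.62 kN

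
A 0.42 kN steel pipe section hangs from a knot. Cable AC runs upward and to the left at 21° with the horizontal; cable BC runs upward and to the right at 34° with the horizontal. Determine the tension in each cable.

T_AC = 0.4251 kN, T_BC = 0.4787 kN

ΣF_x = 0: −T_AC·cos21° + T_BC·cos34° = 0 → T_BC = 1.1261·T_AC.
ΣF_y = 0: T_AC·sin21° + T_BC·sin34° = 0.42.
Substitute: T_AC·(0.358368 + 1.1261·0.559193) = 0.42 → T_AC = 0.425069 ≈ 0.4251 kN.
Then T_BC = 1.1261 × 0.425069 = 0.4787 kN.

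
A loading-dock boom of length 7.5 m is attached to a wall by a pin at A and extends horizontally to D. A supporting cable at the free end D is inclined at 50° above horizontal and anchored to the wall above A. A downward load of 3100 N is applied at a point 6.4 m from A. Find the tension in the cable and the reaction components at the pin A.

ΣM about A: T·sin50°·7.5 − 3100·6.4 = 0 → T = 19840/(7.5·0.766044) = 3453.24 ≈ 3453 N.
ΣF_x = 0: A_x − T·cos50° = 0 → A_x = 3453.24 × 0.642788 = 2220 N.
ΣF_y = 0: A_y + T·sin50° − 3100 = 0 → A_y = 3100 − 3453.24 × 0.766044 = 454.7 N.

T = 3453 N, A_x = 2220 N, A_y = 454.7 N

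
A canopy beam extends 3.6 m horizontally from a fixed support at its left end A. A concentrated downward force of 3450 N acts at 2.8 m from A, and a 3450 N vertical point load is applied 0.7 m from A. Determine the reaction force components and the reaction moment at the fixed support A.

ΣF_x = 0: A_x = 0.
ΣF_y = 0: A_y − 3450 − 3450 = 0 → A_y = 6900 N.
ΣM about A: M_A − 3450·2.8 − 3450·0.7 = 0 → M_A = 12080 N·m.

A_x = 0, A_y = 6900 N, M_A = 12080 N·m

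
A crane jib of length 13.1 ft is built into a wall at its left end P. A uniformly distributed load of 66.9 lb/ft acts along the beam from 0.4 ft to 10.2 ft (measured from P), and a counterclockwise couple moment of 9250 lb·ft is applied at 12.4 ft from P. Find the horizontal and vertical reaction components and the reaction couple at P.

P_x = 0, P_y = 655.6 lb, M_P = -5775 lb·ft

Resultant of the distributed load: 66.9 × 9.8 = 655.62 lb at 5.3 ft from P.
ΣF_x = 0: P_x = 0.
ΣF_y = 0: P_y − 66.9·9.8 = 0 → P_y = 655.6 lb.
ΣM about P: M_P − (66.9·9.8)·5.3 + 9250 = 0 → M_P = -5775 lb·ft.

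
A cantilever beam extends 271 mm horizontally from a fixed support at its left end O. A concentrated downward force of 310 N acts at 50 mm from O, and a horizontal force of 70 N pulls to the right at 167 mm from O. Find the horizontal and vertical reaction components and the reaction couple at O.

ΣF_x = 0: O_x + 70 = 0 → O_x = -70.00 N.
ΣF_y = 0: O_y − 310 = 0 → O_y = 310.0 N.
ΣM about O: M_O − 310·50 = 0 → M_O = 15500 N·mm.

O_x = -70.00 N, O_y = 310.0 N, M_O = 15500 N·mm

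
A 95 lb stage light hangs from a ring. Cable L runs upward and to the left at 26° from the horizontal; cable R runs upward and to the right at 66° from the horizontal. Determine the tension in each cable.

ΣF_x = 0: −T_L·cos26° + T_R·cos66° = 0 → T_R = 2.20977·T_L.
ΣF_y = 0: T_L·sin26° + T_R·sin66° = 95.
Substitute: T_L·(0.438371 + 2.20977·0.913545) = 95 → T_L = 38.6635 ≈ 38.66 lb.
Then T_R = 2.20977 × 38.6635 = 85.44 lb.

T_L = 38.66 lb, T_R = 85.44 lb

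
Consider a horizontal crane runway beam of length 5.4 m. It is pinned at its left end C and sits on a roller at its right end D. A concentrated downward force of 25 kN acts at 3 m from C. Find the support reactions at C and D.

ΣM about C: D_y·5.4 − 25·3 = 0 → D_y = 75/5.4 = 13.8889 ≈ 13.89 kN.
ΣF_y = 0: C_y + 13.8889 − 25 = 0 → C_y = 11.11 kN.
ΣF_x = 0: no horizontal applied forces, so C_x = 0.

C_x = 0, C_y = 11.11 kN, D_y = 13.89 kN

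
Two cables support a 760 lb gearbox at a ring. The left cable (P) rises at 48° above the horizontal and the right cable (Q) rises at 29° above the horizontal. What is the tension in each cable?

ΣF_x = 0: −T_P·cos48° + T_Q·cos29° = 0 → T_Q = 0.765053·T_P.
ΣF_y = 0: T_P·sin48° + T_Q·sin29° = 760.
Substitute: T_P·(0.743145 + 0.765053·0.48481) = 760 → T_P = 682.195 ≈ 682.2 lb.
Then T_Q = 0.765053 × 682.195 = 521.9 lb.

T_P = 682.2 lb, T_Q = 521.9 lb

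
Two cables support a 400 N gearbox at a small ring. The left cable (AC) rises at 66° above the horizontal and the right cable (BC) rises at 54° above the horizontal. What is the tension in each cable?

ΣF_x = 0: −T_AC·cos66° + T_BC·cos54° = 0 → T_BC = 0.691982·T_AC.
ΣF_y = 0: T_AC·sin66° + T_BC·sin54° = 400.
Substitute: T_AC·(0.913545 + 0.691982·0.809017) = 400 → T_AC = 271.486 ≈ 271.5 N.
Then T_BC = 0.691982 × 271.486 = 187.9 N.

T_AC = 271.5 N, T_BC = 187.9 N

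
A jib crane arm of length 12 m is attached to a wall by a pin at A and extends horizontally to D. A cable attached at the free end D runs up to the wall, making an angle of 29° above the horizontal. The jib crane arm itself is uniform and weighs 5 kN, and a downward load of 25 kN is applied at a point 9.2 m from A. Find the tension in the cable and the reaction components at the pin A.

T = 44.69 kN, A_x = 39.09 kN, A_y = 8.333 kN

ΣM about A: T·sin29°·12 − 5·6 − 25·9.2 = 0 → T = 260/(12·0.48481) = 44.691 ≈ 44.69 kN.
ΣF_x = 0: A_x − T·cos29° = 0 → A_x = 44.691 × 0.87462 = 39.09 kN.
ΣF_y = 0: A_y + T·sin29° − 5 − 25 = 0 → A_y = 30 − 44.691 × 0.48481 = 8.333 kN.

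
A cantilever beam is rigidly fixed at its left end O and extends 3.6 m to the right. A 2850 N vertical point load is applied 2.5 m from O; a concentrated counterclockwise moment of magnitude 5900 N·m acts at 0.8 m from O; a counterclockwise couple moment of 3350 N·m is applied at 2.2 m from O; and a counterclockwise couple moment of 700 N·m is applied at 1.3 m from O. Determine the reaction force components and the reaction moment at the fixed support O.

ΣF_x = 0: O_x = 0.
ΣF_y = 0: O_y − 2850 = 0 → O_y = 2850 N.
ΣM about O: M_O − 2850·2.5 + 5900 + 3350 + 700 = 0 → M_O = -2825 N·m.

O_x = 0, O_y = 2850 N, M_O = -2825 N·m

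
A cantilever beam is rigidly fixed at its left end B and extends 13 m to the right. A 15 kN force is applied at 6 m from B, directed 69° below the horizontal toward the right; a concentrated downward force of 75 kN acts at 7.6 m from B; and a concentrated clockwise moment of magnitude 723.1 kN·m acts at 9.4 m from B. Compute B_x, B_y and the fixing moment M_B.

ΣF_x = 0: B_x + 15·cos69° = 0 → B_x = -5.376 kN.
ΣF_y = 0: B_y − 15·sin69° − 75 = 0 → B_y = 89.00 kN.
ΣM about B: M_B − 15·sin69°·6 − 75·7.6 − 723.1 = 0 → M_B = 1377 kN·m.

B_x = -5.376 kN, B_y = 89.00 kN, M_B = 1377 kN·m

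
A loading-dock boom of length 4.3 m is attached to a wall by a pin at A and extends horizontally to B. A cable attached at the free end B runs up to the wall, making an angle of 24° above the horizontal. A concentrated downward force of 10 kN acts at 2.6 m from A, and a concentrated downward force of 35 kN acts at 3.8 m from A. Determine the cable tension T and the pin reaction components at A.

T = 90.91 kN, A_x = 83.05 kN, A_y = 8.023 kN

ΣM about A: T·sin24°·4.3 − 10·2.6 − 35·3.8 = 0 → T = 159/(4.3·0.406737) = 90.9107 ≈ 90.91 kN.
ΣF_x = 0: A_x − T·cos24° = 0 → A_x = 90.9107 × 0.913545 = 83.05 kN.
ΣF_y = 0: A_y + T·sin24° − 10 − 35 = 0 → A_y = 45 − 90.9107 × 0.406737 = 8.023 kN.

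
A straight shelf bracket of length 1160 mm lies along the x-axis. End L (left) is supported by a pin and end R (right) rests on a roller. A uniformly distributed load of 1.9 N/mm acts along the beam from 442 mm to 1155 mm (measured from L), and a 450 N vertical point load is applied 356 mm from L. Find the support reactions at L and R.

L_x = 0, L_y = 734.1 N, R_y = 1071 N

Resultant of the distributed load: 1.9 × 713 = 1354.7 N at 798.5 mm from L.
ΣM about L: R_y·1160 − (1.9·713)·798.5 − 450·356 = 0 → R_y = 1241927.95/1160 = 1070.63 ≈ 1071 N.
ΣF_y = 0: L_y + 1070.63 − 1.9·713 − 450 = 0 → L_y = 734.1 N.
ΣF_x = 0: no horizontal applied forces, so L_x = 0.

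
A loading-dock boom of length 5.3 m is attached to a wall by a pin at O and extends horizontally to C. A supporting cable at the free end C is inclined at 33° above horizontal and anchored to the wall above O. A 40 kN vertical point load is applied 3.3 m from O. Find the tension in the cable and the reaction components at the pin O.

T = 45.73 kN, O_x = 38.35 kN, O_y = 15.09 kN

ΣM about O: T·sin33°·5.3 − 40·3.3 = 0 → T = 132/(5.3·0.544639) = 45.7287 ≈ 45.73 kN.
ΣF_x = 0: O_x − T·cos33° = 0 → O_x = 45.7287 × 0.838671 = 38.35 kN.
ΣF_y = 0: O_y + T·sin33° − 40 = 0 → O_y = 40 − 45.7287 × 0.544639 = 15.09 kN.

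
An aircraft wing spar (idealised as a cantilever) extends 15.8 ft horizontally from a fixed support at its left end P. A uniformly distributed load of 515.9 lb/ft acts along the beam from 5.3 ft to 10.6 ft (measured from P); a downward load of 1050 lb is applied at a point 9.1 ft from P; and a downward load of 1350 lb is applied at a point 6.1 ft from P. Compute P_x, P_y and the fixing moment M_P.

Resultant of the distributed load: 515.9 × 5.3 = 2734.27 lb at 7.95 ft from P.
ΣF_x = 0: P_x = 0.
ΣF_y = 0: P_y − 515.9·5.3 − 1050 − 1350 = 0 → P_y = 5134 lb.
ΣM about P: M_P − (515.9·5.3)·7.95 − 1050·9.1 − 1350·6.1 = 0 → M_P = 39530 lb·ft.

P_x = 0, P_y = 5134 lb, M_P = 39530 lb·ft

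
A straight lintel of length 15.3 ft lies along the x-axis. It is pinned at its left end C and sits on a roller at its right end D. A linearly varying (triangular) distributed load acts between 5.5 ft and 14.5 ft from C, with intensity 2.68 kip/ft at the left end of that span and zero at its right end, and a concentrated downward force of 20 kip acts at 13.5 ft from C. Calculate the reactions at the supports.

Resultant of the triangular load: ½ × 2.68 × 9 = 12.06 kip, acting at 8.5 ft from C (one-third of the span from the peak).
Taking moments about C: D_y·15.3 − (½·2.68·9)·8.5 − 20·13.5 = 0 → D_y = 372.51/15.3 = 24.3471 ≈ 24.35 kip.
ΣF_y = 0: C_y + 24.3471 − ½·2.68·9 − 20 = 0 → C_y = 7.713 kip.
ΣF_x = 0: no horizontal applied forces, so C_x = 0.

C_x = 0, C_y = 7.713 kip, D_y = 24.35 kip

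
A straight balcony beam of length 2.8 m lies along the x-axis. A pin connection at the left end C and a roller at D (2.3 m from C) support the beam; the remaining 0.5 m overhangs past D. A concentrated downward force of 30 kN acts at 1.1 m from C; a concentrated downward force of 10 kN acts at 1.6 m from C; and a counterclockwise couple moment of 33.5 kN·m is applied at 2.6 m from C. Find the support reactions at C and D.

C_x = 0, C_y = 33.26 kN, D_y = 6.739 kN

Moments about C: D_y·2.3 − 30·1.1 − 10·1.6 + 33.5 = 0 → D_y = 15.5/2.3 = 6.73913 ≈ 6.739 kN.
ΣF_y = 0: C_y + 6.73913 − 30 − 10 = 0 → C_y = 33.26 kN.
ΣF_x = 0: no horizontal applied forces, so C_x = 0.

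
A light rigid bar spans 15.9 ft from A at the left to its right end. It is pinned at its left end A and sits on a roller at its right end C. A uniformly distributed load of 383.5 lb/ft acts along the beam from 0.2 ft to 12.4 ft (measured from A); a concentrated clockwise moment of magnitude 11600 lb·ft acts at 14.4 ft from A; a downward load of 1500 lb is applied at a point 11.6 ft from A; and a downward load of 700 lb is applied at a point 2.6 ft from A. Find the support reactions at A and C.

Resultant of the distributed load: 383.5 × 12.2 = 4678.7 lb at 6.3 ft from A.
Taking moments about A: C_y·15.9 − (383.5·12.2)·6.3 − 11600 − 1500·11.6 − 700·2.6 = 0 → C_y = 60295.81/15.9 = 3792.19 ≈ 3792 lb.
ΣF_y = 0: A_y + 3792.19 − 383.5·12.2 − 1500 − 700 = 0 → A_y = 3087 lb.
ΣF_x = 0: no horizontal applied forces, so A_x = 0.

A_x = 0, A_y = 3087 lb, C_y = 3792 lb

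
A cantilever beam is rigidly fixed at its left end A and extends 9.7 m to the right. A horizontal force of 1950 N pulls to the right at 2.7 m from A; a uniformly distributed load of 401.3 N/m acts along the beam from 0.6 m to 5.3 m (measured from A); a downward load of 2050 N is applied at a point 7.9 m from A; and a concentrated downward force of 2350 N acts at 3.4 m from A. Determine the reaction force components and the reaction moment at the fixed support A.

A_x = -1950 N, A_y = 6286 N, M_A = 29750 N·m

Resultant of the distributed load: 401.3 × 4.7 = 1886.11 N at 2.95 m from A.
ΣF_x = 0: A_x + 1950 = 0 → A_x = -1950 N.
ΣF_y = 0: A_y − 401.3·4.7 − 2050 − 2350 = 0 → A_y = 6286 N.
ΣM about A: M_A − (401.3·4.7)·2.95 − 2050·7.9 − 2350·3.4 = 0 → M_A = 29750 N·m.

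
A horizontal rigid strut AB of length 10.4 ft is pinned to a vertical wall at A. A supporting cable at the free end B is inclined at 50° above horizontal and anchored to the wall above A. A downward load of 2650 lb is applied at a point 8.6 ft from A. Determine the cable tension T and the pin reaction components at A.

T = 2861 lb, A_x = 1839 lb, A_y = 458.7 lb

ΣM about A: T·sin50°·10.4 − 2650·8.6 = 0 → T = 22790/(10.4·0.766044) = 2860.6 ≈ 2861 lb.
ΣF_x = 0: A_x − T·cos50° = 0 → A_x = 2860.6 × 0.642788 = 1839 lb.
ΣF_y = 0: A_y + T·sin50° − 2650 = 0 → A_y = 2650 − 2860.6 × 0.766044 = 458.7 lb.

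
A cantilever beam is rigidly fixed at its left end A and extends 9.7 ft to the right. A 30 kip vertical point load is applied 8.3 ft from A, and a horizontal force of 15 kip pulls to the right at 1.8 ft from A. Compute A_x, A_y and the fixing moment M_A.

ΣF_x = 0: A_x + 15 = 0 → A_x = -15.00 kip.
ΣF_y = 0: A_y − 30 = 0 → A_y = 30.00 kip.
ΣM about A: M_A − 30·8.3 = 0 → M_A = 249.0 kip·ft.

A_x = -15.00 kip, A_y = 30.00 kip, M_A = 249.0 kip·ft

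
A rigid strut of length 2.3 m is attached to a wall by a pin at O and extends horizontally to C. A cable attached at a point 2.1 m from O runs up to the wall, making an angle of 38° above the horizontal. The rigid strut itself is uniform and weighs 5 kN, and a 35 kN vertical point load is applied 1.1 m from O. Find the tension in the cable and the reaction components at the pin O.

ΣM about O: T·sin38°·2.1 − 5·1.15 − 35·1.1 = 0 → T = 44.25/(2.1·0.615661) = 34.2257 ≈ 34.23 kN.
ΣF_x = 0: O_x − T·cos38° = 0 → O_x = 34.2257 × 0.788011 = 26.97 kN.
ΣF_y = 0: O_y + T·sin38° − 5 − 35 = 0 → O_y = 40 − 34.2257 × 0.615661 = 18.93 kN.

T = 34.23 kN, O_x = 26.97 kN, O_y = 18.93 kN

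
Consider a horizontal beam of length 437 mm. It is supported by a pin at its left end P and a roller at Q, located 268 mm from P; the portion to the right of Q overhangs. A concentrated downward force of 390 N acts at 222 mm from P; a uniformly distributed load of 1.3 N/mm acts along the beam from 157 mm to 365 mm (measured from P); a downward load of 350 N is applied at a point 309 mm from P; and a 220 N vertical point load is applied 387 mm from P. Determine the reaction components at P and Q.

Resultant of the distributed load: 1.3 × 208 = 270.4 N at 261 mm from P.
Moments about P: Q_y·268 − 390·222 − (1.3·208)·261 − 350·309 − 220·387 = 0 → Q_y = 350444.4/268 = 1307.63 ≈ 1308 N.
ΣF_y = 0: P_y + 1307.63 − 390 − 1.3·208 − 350 − 220 = 0 → P_y = -77.23 N.
ΣF_x = 0: no horizontal applied forces, so P_x = 0.

P_x = 0, P_y = -77.23 N, Q_y = 1308 N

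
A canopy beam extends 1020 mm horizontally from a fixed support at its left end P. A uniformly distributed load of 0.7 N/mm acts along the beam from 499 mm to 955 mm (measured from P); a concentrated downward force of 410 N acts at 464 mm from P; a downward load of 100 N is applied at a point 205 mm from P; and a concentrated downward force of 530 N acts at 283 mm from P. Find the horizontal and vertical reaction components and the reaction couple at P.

Resultant of the distributed load: 0.7 × 456 = 319.2 N at 727 mm from P.
ΣF_x = 0: P_x = 0.
ΣF_y = 0: P_y − 0.7·456 − 410 − 100 − 530 = 0 → P_y = 1359 N.
ΣM about P: M_P − (0.7·456)·727 − 410·464 − 100·205 − 530·283 = 0 → M_P = 592800 N·mm.

P_x = 0, P_y = 1359 N, M_P = 592800 N·mm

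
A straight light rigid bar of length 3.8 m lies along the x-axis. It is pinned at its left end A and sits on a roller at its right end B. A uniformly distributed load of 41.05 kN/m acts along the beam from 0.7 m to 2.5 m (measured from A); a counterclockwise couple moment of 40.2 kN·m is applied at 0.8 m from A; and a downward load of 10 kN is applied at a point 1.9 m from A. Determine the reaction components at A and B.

Resultant of the distributed load: 41.05 × 1.8 = 73.89 kN at 1.6 m from A.
Taking moments about A: B_y·3.8 − (41.05·1.8)·1.6 + 40.2 − 10·1.9 = 0 → B_y = 97.024/3.8 = 25.5326 ≈ 25.53 kN.
ΣF_y = 0: A_y + 25.5326 − 41.05·1.8 − 10 = 0 → A_y = 58.36 kN.
ΣF_x = 0: no horizontal applied forces, so A_x = 0.

A_x = 0, A_y = 58.36 kN, B_y = 25.53 kN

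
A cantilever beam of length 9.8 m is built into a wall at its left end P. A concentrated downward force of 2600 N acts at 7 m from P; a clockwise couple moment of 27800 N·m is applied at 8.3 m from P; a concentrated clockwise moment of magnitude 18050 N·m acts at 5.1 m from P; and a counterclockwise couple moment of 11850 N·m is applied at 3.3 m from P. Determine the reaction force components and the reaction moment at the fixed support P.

ΣF_x = 0: P_x = 0.
ΣF_y = 0: P_y − 2600 = 0 → P_y = 2600 N.
ΣM about P: M_P − 2600·7 − 27800 − 18050 + 11850 = 0 → M_P = 52200 N·m.

P_x = 0, P_y = 2600 N, M_P = 52200 N·m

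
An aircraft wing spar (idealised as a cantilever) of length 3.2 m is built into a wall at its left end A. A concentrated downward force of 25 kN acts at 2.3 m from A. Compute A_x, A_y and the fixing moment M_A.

ΣF_x = 0: A_x = 0.
ΣF_y = 0: A_y − 25 = 0 → A_y = 25.00 kN.
ΣM about A: M_A − 25·2.3 = 0 → M_A = 57.50 kN·m.

A_x = 0, A_y = 25.00 kN, M_A = 57.50 kN·m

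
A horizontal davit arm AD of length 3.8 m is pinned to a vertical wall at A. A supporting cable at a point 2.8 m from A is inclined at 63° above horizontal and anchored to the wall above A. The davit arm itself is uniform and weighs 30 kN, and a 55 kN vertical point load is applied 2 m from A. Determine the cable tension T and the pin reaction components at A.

ΣM about A: T·sin63°·2.8 − 30·1.9 − 55·2 = 0 → T = 167/(2.8·0.891007) = 66.9387 ≈ 66.94 kN.
ΣF_x = 0: A_x − T·cos63° = 0 → A_x = 66.9387 × 0.45399 = 30.39 kN.
ΣF_y = 0: A_y + T·sin63° − 30 − 55 = 0 → A_y = 85 − 66.9387 × 0.891007 = 25.36 kN.

T = 66.94 kN, A_x = 30.39 kN, A_y = 25.36 kN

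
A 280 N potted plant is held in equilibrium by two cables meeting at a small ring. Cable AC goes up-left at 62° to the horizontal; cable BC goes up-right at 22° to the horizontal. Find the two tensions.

T_AC = 261.0 N, T_BC = 132.2 N

ΣF_x = 0: −T_AC·cos62° + T_BC·cos22° = 0 → T_BC = 0.506341·T_AC.
ΣF_y = 0: T_AC·sin62° + T_BC·sin22° = 280.
Substitute: T_AC·(0.882948 + 0.506341·0.374607) = 280 → T_AC = 261.041 ≈ 261.0 N.
Then T_BC = 0.506341 × 261.041 = 132.2 N.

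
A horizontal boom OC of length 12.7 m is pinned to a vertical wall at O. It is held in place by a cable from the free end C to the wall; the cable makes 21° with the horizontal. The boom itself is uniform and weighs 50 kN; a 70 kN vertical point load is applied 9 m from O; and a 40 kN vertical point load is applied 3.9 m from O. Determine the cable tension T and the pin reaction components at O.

ΣM about O: T·sin21°·12.7 − 50·6.35 − 70·9 − 40·3.9 = 0 → T = 1103.5/(12.7·0.358368) = 242.46 ≈ 242.5 kN.
ΣF_x = 0: O_x − T·cos21° = 0 → O_x = 242.46 × 0.93358 = 226.4 kN.
ΣF_y = 0: O_y + T·sin21° − 50 − 70 − 40 = 0 → O_y = 160 − 242.46 × 0.358368 = 73.11 kN.

T = 242.5 kN, O_x = 226.4 kN, O_y = 73.11 kN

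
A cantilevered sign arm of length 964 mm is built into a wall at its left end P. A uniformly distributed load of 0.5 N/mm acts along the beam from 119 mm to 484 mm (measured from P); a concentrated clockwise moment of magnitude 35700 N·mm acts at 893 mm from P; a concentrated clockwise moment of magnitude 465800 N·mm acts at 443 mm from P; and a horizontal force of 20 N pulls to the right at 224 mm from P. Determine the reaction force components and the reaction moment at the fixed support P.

P_x = -20.00 N, P_y = 182.5 N, M_P = 556500 N·mm

Resultant of the distributed load: 0.5 × 365 = 182.5 N at 301.5 mm from P.
ΣF_x = 0: P_x + 20 = 0 → P_x = -20.00 N.
ΣF_y = 0: P_y − 0.5·365 = 0 → P_y = 182.5 N.
ΣM about P: M_P − (0.5·365)·301.5 − 35700 − 465800 = 0 → M_P = 556500 N·mm.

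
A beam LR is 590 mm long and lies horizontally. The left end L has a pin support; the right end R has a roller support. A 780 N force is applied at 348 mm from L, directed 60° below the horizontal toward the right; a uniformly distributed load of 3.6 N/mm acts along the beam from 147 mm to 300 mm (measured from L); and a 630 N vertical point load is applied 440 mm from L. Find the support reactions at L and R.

L_x = -390.0 N, L_y = 779.4 N, R_y = 1077 N

Resultant of the distributed load: 3.6 × 153 = 550.8 N at 223.5 mm from L.
Moments about L: R_y·590 − 780·sin60°·348 − (3.6·153)·223.5 − 630·440 = 0 → R_y = 635378/590 = 1076.91 ≈ 1077 N.
ΣF_y = 0: L_y + 1076.91 − 780·sin60° − 3.6·153 − 630 = 0 → L_y = 779.4 N.
ΣF_x = 0: L_x + 780·cos60° = 0 → L_x = -390.0 N.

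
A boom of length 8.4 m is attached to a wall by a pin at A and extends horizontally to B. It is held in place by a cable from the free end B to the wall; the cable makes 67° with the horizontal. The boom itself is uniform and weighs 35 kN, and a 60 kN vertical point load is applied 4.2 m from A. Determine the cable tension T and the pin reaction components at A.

ΣM about A: T·sin67°·8.4 − 35·4.2 − 60·4.2 = 0 → T = 399/(8.4·0.920505) = 51.6021 ≈ 51.60 kN.
ΣF_x = 0: A_x − T·cos67° = 0 → A_x = 51.6021 × 0.390731 = 20.16 kN.
ΣF_y = 0: A_y + T·sin67° − 35 − 60 = 0 → A_y = 95 − 51.6021 × 0.920505 = 47.50 kN.

T = 51.60 kN, A_x = 20.16 kN, A_y = 47.50 kN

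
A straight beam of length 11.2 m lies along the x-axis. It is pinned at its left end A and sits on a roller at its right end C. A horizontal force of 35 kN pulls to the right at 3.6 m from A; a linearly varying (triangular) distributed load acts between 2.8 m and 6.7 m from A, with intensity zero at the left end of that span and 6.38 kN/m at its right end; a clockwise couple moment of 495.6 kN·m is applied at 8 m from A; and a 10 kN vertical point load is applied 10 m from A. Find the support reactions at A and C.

A_x = -35.00 kN, A_y = -36.74 kN, C_y = 59.18 kN

Resultant of the triangular load: ½ × 6.38 × 3.9 = 12.441 kN, acting at 5.4 m from A (one-third of the span from the peak).
ΣM about A: C_y·11.2 − (½·6.38·3.9)·5.4 − 495.6 − 10·10 = 0 → C_y = 662.7814/11.2 = 59.1769 ≈ 59.18 kN.
ΣF_y = 0: A_y + 59.1769 − ½·6.38·3.9 − 10 = 0 → A_y = -36.74 kN.
ΣF_x = 0: A_x + 35 = 0 → A_x = -35.00 kN.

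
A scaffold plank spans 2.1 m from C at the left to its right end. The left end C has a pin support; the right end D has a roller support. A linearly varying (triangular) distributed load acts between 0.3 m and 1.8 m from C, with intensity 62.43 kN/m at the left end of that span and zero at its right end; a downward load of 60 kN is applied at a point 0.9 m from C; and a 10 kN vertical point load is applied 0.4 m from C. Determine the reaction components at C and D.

C_x = 0, C_y = 71.37 kN, D_y = 45.46 kN

Resultant of the triangular load: ½ × 62.43 × 1.5 = 46.8225 kN, acting at 0.8 m from C (one-third of the span from the peak).
Taking moments about C: D_y·2.1 − (½·62.43·1.5)·0.8 − 60·0.9 − 10·0.4 = 0 → D_y = 95.458/2.1 = 45.4562 ≈ 45.46 kN.
ΣF_y = 0: C_y + 45.4562 − ½·62.43·1.5 − 60 − 10 = 0 → C_y = 71.37 kN.
ΣF_x = 0: no horizontal applied forces, so C_x = 0.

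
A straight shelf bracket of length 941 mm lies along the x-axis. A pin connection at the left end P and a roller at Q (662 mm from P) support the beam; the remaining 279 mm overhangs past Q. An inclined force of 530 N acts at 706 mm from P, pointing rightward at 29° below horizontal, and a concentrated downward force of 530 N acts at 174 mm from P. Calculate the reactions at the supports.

Moments about P: Q_y·662 − 530·sin29°·706 − 530·174 = 0 → Q_y = 273626/662 = 413.332 ≈ 413.3 N.
ΣF_y = 0: P_y + 413.332 − 530·sin29° − 530 = 0 → P_y = 373.6 N.
ΣF_x = 0: P_x + 530·cos29° = 0 → P_x = -463.5 N.

P_x = -463.5 N, P_y = 373.6 N, Q_y = 413.3 N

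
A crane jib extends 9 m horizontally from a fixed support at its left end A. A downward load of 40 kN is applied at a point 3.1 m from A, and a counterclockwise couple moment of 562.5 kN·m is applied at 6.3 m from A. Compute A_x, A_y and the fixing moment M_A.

ΣF_x = 0: A_x = 0.
ΣF_y = 0: A_y − 40 = 0 → A_y = 40.00 kN.
ΣM about A: M_A − 40·3.1 + 562.5 = 0 → M_A = -438.5 kN·m.

A_x = 0, A_y = 40.00 kN, M_A = -438.5 kN·m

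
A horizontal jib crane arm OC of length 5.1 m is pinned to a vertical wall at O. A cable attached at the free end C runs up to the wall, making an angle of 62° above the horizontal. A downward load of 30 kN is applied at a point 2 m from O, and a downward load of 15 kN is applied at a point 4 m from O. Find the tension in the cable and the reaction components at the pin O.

ΣM about O: T·sin62°·5.1 − 30·2 − 15·4 = 0 → T = 120/(5.1·0.882948) = 26.6487 ≈ 26.65 kN.
ΣF_x = 0: O_x − T·cos62° = 0 → O_x = 26.6487 × 0.469472 = 12.51 kN.
ΣF_y = 0: O_y + T·sin62° − 30 − 15 = 0 → O_y = 45 − 26.6487 × 0.882948 = 21.47 kN.

T = 26.65 kN, O_x = 12.51 kN, O_y = 21.47 kN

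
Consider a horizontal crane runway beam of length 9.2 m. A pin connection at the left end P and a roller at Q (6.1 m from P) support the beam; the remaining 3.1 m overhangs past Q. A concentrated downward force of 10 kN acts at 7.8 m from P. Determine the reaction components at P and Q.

Moments about P: Q_y·6.1 − 10·7.8 = 0 → Q_y = 78/6.1 = 12.7869 ≈ 12.79 kN.
ΣF_y = 0: P_y + 12.7869 − 10 = 0 → P_y = -2.787 kN.
ΣF_x = 0: no horizontal applied forces, so P_x = 0.

P_x = 0, P_y = -2.787 kN, Q_y = 12.79 kN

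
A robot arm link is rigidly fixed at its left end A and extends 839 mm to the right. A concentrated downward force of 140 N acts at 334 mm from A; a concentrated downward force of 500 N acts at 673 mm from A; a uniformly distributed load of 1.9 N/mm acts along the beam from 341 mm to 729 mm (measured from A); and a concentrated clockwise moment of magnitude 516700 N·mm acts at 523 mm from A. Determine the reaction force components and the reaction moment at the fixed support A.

Resultant of the distributed load: 1.9 × 388 = 737.2 N at 535 mm from A.
ΣF_x = 0: A_x = 0.
ΣF_y = 0: A_y − 140 − 500 − 1.9·388 = 0 → A_y = 1377 N.
ΣM about A: M_A − 140·334 − 500·673 − (1.9·388)·535 − 516700 = 0 → M_A = 1294000 N·mm.

A_x = 0, A_y = 1377 N, M_A = 1294000 N·mm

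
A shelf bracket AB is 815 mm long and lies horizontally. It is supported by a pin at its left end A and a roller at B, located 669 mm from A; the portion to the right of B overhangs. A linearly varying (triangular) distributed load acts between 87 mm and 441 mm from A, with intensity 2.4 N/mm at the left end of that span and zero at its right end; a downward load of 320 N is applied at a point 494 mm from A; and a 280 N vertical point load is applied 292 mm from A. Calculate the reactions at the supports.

A_x = 0, A_y = 536.1 N, B_y = 488.7 N

Resultant of the triangular load: ½ × 2.4 × 354 = 424.8 N, acting at 205 mm from A (one-third of the span from the peak).
ΣM about A: B_y·669 − (½·2.4·354)·205 − 320·494 − 280·292 = 0 → B_y = 326924/669 = 488.676 ≈ 488.7 N.
ΣF_y = 0: A_y + 488.676 − ½·2.4·354 − 320 − 280 = 0 → A_y = 536.1 N.
ΣF_x = 0: no horizontal applied forces, so A_x = 0.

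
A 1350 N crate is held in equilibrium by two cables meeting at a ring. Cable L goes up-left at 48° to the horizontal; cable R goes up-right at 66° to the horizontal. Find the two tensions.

T_L = 601.1 N, T_R = 988.8 N

ΣF_x = 0: −T_L·cos48° + T_R·cos66° = 0 → T_R = 1.64512·T_L.
ΣF_y = 0: T_L·sin48° + T_R·sin66° = 1350.
Substitute: T_L·(0.743145 + 1.64512·0.913545) = 1350 → T_L = 601.059 ≈ 601.1 N.
Then T_R = 1.64512 × 601.059 = 988.8 N.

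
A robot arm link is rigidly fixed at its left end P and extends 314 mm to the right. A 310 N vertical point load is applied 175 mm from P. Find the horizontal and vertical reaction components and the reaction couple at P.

P_x = 0, P_y = 310.0 N, M_P = 54250 N·mm

ΣF_x = 0: P_x = 0.
ΣF_y = 0: P_y − 310 = 0 → P_y = 310.0 N.
ΣM about P: M_P − 310·175 = 0 → M_P = 54250 N·mm.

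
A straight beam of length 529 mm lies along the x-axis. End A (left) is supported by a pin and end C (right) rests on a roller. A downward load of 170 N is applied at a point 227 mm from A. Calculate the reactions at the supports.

Taking moments about A: C_y·529 − 170·227 = 0 → C_y = 38590/529 = 72.949 ≈ 72.95 N.
ΣF_y = 0: A_y + 72.949 − 170 = 0 → A_y = 97.05 N.
ΣF_x = 0: no horizontal applied forces, so A_x = 0.

A_x = 0, A_y = 97.05 N, C_y = 72.95 N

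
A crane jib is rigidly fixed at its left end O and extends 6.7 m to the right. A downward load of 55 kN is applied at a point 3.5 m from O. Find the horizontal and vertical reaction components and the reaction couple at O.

O_x = 0, O_y = 55.00 kN, M_O = 192.5 kN·m

ΣF_x = 0: O_x = 0.
ΣF_y = 0: O_y − 55 = 0 → O_y = 55.00 kN.
ΣM about O: M_O − 55·3.5 = 0 → M_O = 192.5 kN·m.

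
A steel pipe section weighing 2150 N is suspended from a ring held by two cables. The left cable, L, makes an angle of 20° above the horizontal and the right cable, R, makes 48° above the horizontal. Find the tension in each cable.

T_L = 1552 N, T_R = 2179 N

ΣF_x = 0: −T_L·cos20° + T_R·cos48° = 0 → T_R = 1.40435·T_L.
ΣF_y = 0: T_L·sin20° + T_R·sin48° = 2150.
Substitute: T_L·(0.34202 + 1.40435·0.743145) = 2150 → T_L = 1551.61 ≈ 1552 N.
Then T_R = 1.40435 × 1551.61 = 2179 N.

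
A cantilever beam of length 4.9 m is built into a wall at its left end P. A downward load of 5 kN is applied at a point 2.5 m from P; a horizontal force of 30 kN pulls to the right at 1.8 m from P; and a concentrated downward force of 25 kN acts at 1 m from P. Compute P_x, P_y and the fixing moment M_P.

P_x = -30.00 kN, P_y = 30.00 kN, M_P = 37.50 kN·m

ΣF_x = 0: P_x + 30 = 0 → P_x = -30.00 kN.
ΣF_y = 0: P_y − 5 − 25 = 0 → P_y = 30.00 kN.
ΣM about P: M_P − 5·2.5 − 25·1 = 0 → M_P = 37.50 kN·m.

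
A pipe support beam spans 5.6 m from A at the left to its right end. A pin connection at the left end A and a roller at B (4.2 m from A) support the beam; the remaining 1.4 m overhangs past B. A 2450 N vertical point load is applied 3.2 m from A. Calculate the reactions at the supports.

ΣM about A: B_y·4.2 − 2450·3.2 = 0 → B_y = 7840/4.2 = 1866.67 ≈ 1867 N.
ΣF_y = 0: A_y + 1866.67 − 2450 = 0 → A_y = 583.3 N.
ΣF_x = 0: no horizontal applied forces, so A_x = 0.

A_x = 0, A_y = 583.3 N, B_y = 1867 N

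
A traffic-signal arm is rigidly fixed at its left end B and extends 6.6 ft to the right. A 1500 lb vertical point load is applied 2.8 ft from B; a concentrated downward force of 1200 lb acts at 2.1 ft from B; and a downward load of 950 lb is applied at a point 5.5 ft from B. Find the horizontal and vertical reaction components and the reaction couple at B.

B_x = 0, B_y = 3650 lb, M_B = 11940 lb·ft

ΣF_x = 0: B_x = 0.
ΣF_y = 0: B_y − 1500 − 1200 − 950 = 0 → B_y = 3650 lb.
ΣM about B: M_B − 1500·2.8 − 1200·2.1 − 950·5.5 = 0 → M_B = 11940 lb·ft.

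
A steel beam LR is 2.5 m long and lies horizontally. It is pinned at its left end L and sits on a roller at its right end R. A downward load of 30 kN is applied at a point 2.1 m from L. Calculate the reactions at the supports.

ΣM about L: R_y·2.5 − 30·2.1 = 0 → R_y = 63/2.5 = 25.20 kN.
ΣF_y = 0: L_y + 25.2 − 30 = 0 → L_y = 4.800 kN.
ΣF_x = 0: no horizontal applied forces, so L_x = 0.

L_x = 0, L_y = 4.800 kN, R_y = 25.20 kN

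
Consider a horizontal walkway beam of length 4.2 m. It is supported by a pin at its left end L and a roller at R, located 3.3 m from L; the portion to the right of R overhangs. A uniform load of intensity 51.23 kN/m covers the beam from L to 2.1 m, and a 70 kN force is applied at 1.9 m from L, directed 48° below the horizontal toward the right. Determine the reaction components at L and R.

Resultant of the distributed load: 51.23 × 2.1 = 107.583 kN at 1.05 m from L.
Moments about L: R_y·3.3 − (51.23·2.1)·1.05 − 70·sin48°·1.9 = 0 → R_y = 211.8/3.3 = 64.1818 ≈ 64.18 kN.
ΣF_y = 0: L_y + 64.1818 − 51.23·2.1 − 70·sin48° = 0 → L_y = 95.42 kN.
ΣF_x = 0: L_x + 70·cos48° = 0 → L_x = -46.84 kN.

L_x = -46.84 kN, L_y = 95.42 kN, R_y = 64.18 kN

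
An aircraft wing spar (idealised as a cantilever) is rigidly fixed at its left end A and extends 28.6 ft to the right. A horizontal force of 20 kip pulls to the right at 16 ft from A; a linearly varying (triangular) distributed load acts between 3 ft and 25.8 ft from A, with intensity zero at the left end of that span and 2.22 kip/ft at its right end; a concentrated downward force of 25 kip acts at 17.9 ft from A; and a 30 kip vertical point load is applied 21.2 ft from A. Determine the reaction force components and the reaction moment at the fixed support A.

A_x = -20.00 kip, A_y = 80.31 kip, M_A = 1544 kip·ft

Resultant of the triangular load: ½ × 2.22 × 22.8 = 25.308 kip, acting at 18.2 ft from A (one-third of the span from the peak).
ΣF_x = 0: A_x + 20 = 0 → A_x = -20.00 kip.
ΣF_y = 0: A_y − ½·2.22·22.8 − 25 − 30 = 0 → A_y = 80.31 kip.
ΣM about A: M_A − (½·2.22·22.8)·18.2 − 25·17.9 − 30·21.2 = 0 → M_A = 1544 kip·ft.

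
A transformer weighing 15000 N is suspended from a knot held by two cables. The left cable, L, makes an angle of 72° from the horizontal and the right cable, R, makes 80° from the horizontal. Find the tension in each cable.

T_L = 5548 N, T_R = 9873 N

ΣF_x = 0: −T_L·cos72° + T_R·cos80° = 0 → T_R = 1.77956·T_L.
ΣF_y = 0: T_L·sin72° + T_R·sin80° = 15000.
Substitute: T_L·(0.951057 + 1.77956·0.984808) = 15000 → T_L = 5548.2 ≈ 5548 N.
Then T_R = 1.77956 × 5548.2 = 9873 N.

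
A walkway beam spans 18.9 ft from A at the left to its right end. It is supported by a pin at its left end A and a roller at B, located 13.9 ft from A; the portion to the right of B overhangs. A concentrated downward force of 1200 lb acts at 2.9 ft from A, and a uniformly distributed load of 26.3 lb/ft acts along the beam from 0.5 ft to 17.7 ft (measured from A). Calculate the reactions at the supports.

A_x = 0, A_y = 1106 lb, B_y = 546.5 lb

Resultant of the distributed load: 26.3 × 17.2 = 452.36 lb at 9.1 ft from A.
Taking moments about A: B_y·13.9 − 1200·2.9 − (26.3·17.2)·9.1 = 0 → B_y = 7596.476/13.9 = 546.509 ≈ 546.5 lb.
ΣF_y = 0: A_y + 546.509 − 1200 − 26.3·17.2 = 0 → A_y = 1106 lb.
ΣF_x = 0: no horizontal applied forces, so A_x = 0.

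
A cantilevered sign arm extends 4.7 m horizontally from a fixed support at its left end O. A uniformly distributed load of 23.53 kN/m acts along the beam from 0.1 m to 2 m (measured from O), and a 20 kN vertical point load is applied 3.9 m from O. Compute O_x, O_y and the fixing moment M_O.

Resultant of the distributed load: 23.53 × 1.9 = 44.707 kN at 1.05 m from O.
ΣF_x = 0: O_x = 0.
ΣF_y = 0: O_y − 23.53·1.9 − 20 = 0 → O_y = 64.71 kN.
ΣM about O: M_O − (23.53·1.9)·1.05 − 20·3.9 = 0 → M_O = 124.9 kN·m.

O_x = 0, O_y = 64.71 kN, M_O = 124.9 kN·m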